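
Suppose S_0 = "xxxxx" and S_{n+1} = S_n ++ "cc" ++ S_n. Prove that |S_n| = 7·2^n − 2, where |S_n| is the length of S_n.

Base case: |S_0| = 5, and 7·2^0 − 2 = 5.
Assume |S_m| = 7·2^m − 2.
Then |S_{m+1}| = |S_m| + 2 + |S_m| = 2|S_m| + 2 = 2(7·2^m − 2) + 2 = 7·2^{m+1} − 4 + 2 = 7·2^{m+1} − 2.
By induction, |S_n| = 7·2^n − 2 for all n ≥ 0.

|S_n| = 7·2^n − 2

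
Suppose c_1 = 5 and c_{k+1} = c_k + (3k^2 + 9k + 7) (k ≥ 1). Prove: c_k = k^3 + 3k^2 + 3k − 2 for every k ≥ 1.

Base case: c_1 = 5, and 1^3 + 3·1^2 + 3·1 − 2 = 5.
Assume c_m = m^3 + 3m^2 + 3m − 2.
Then c_{m+1} = c_m + (3m^2 + 9m + 7) = (m^3 + 3m^2 + 3m − 2) + (3m^2 + 9m + 7) = m^3 + 6m^2 + 12m + 5,
and (m+1)^3 + 3·(m+1)^2 + 3·(m+1) − 2 = m^3 + 6m^2 + 12m + 5.
Hence c_k = k^3 + 3k^2 + 3k − 2 for every k ≥ 1, by induction.

c_k = k^3 + 3k^2 + 3k − 2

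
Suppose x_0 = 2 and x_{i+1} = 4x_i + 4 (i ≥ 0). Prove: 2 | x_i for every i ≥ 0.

Base case: x_0 = 2 = 2·1, so 2 | x_0.
Assume 2 | x_k, so x_k = 2t for some integer t.
Then x_{k+1} = 4x_k + 4 = 4·(2t) + 4 = 2(4t + 2), so 2 | x_{k+1}.
By induction, 2 | x_i for all i ≥ 0.

2 | x_i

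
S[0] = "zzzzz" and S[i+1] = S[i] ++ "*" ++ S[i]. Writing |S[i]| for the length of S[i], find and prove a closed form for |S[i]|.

Claim: |S[i]| = 6·2^i − 1.

Base case: |S[0]| = 5, and 6·2^0 − 1 = 5.
Assume |S[j]| = 6·2^j − 1.
Then |S[j+1]| = |S[j]| + 1 + |S[j]| = 2|S[j]| + 1 = 2(6·2^j − 1) + 1 = 6·2^{j+1} − 2 + 1 = 6·2^{j+1} − 1.
By induction, |S[i]| = 6·2^i − 1 for all i ≥ 0.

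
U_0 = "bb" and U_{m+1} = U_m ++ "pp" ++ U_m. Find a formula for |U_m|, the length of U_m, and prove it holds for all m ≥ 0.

Claim: |U_m| = 2^{m+2} − 2.

Base case: |U_0| = 2, and 2^{0+2} − 2 = 2.
Assume |U_k| = 2^{k+2} − 2.
Then |U_{k+1}| = |U_k| + 2 + |U_k| = 2|U_k| + 2 = 2(2^{k+2} − 2) + 2 = 2^{k+3} − 4 + 2 = 2^{k+3} − 2.
By induction, |U_m| = 2^{m+2} − 2 for all m ≥ 0.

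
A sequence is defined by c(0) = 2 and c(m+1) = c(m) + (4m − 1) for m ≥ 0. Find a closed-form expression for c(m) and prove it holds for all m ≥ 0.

Claim: c(m) = 2m^2 − 3m + 2.

Base case: c(0) = 2, and 2·0^2 − 3·0 + 2 = 2.
Assume c(j) = 2j^2 − 3j + 2.
Then c(j+1) = c(j) + (4j − 1) = (2j^2 − 3j + 2) + (4j − 1) = 2j^2 + j + 1,
and 2·(j+1)^2 − 3·(j+1) + 2 = 2j^2 + j + 1.
By induction, c(m) = 2m^2 − 3m + 2 for all m ≥ 0.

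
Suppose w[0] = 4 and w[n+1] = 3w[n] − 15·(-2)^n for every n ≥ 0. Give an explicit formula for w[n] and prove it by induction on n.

Claim: w[n] = 3^n + 3·(-2)^n.

Base case: w[0] = 4, and 3^0 + 3·(-2)^0 = 1 + 3 = 4.
Assume w[r] = 3^r + 3·(-2)^r for some r ≥ 0.
Then w[r+1] = 3w[r] − 15·(-2)^r = 3·(3^r + 3·(-2)^r) − 15·(-2)^r = 3^{r+1} + 9·(-2)^r − 15·(-2)^r = 3^{r+1} − 6·(-2)^r = 3^{r+1} + 3·(-2)^{r+1}.
Hence w[n] = 3^n + 3·(-2)^n for every n ≥ 0, by induction.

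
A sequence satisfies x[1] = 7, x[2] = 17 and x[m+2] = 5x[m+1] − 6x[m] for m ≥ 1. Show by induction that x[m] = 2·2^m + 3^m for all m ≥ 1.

Base cases: x[1] = 7 and 2·2^1 + 3^1 = 7; x[2] = 17 and 2·2^2 + 3^2 = 17.
Assume x[i] = 2·2^i + 3^i for all 1 ≤ i ≤ j, where j ≥ 2.
Then x[j+1] = 5x[j] − 6x[j−1] = 5·(2·2^j + 3^j) − 6·(2·2^{j−1} + 3^{j−1}) = 2·(5·2 − 6)2^{j−1} + (5·3 − 6)3^{j−1} = 8·2^{j−1} + 9·3^{j−1} = 2·2^{j+1} + 3^{j+1}.
This completes the inductive step, so x[m] = 2·2^m + 3^m for all m ≥ 1.

x[m] = 2·2^m + 3^m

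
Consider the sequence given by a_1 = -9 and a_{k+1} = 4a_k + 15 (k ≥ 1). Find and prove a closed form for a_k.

Claim: a_k = -4^k − 5.

Base case: a_1 = -9, and -4^1 − 5 = -4 − 5 = -9.
Assume a_j = -4^j − 5 for some j ≥ 1.
Then a_{j+1} = 4a_j + 15 = 4·(-4^j − 5) + 15 = -4^{j+1} − 20 + 15 = -4^{j+1} − 5.
This completes the inductive step, so a_k = -4^k − 5 for all k ≥ 1.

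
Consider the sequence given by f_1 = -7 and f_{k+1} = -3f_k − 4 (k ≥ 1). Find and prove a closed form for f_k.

Claim: f_k = 2·(-3)^k − 1.

Base case: f_1 = -7, and 2·(-3)^1 − 1 = -6 − 1 = -7.
Assume f_m = 2·(-3)^m − 1 for some m ≥ 1.
Then f_{m+1} = -3f_m − 4 = -3·(2·(-3)^m − 1) − 4 = -6·(-3)^m + 3 − 4 = 2·(-3)^{m+1} − 1.
Hence f_k = 2·(-3)^k − 1 for every k ≥ 1, by induction.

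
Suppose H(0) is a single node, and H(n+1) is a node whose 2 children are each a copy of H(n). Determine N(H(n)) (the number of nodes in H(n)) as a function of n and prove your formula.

Claim: N(H(n)) = 2^{n+1} − 1.

Base case: N(H(0)) = 1, and 2^{0+1} − 1 = 1.
Assume N(H(m)) = 2^{m+1} − 1.
Then N(H(m+1)) = 1 + 2N(H(m)) = 1 + 2(2^{m+1} − 1) = 2^{m+2} − 2 + 1 = 2^{m+2} − 1.
This completes the inductive step, so N(H(n)) = 2^{n+1} − 1 for all n ≥ 0.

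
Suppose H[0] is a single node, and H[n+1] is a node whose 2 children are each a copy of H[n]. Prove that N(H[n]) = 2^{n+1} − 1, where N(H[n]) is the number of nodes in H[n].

Base case: N(H[0]) = 1, and 2^{0+1} − 1 = 1.
Assume N(H[k]) = 2^{k+1} − 1.
Then N(H[k+1]) = 1 + 2N(H[k]) = 1 + 2(2^{k+1} − 1) = 2^{k+2} − 2 + 1 = 2^{k+2} − 1.
This completes the inductive step, so N(H[n]) = 2^{n+1} − 1 for all n ≥ 0.

N(H[n]) = 2^{n+1} − 1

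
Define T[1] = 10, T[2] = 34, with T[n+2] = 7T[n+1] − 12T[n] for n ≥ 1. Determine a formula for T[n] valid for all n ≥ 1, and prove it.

Claim: T[n] = 2·3^n + 4^n.

Base cases: T[1] = 10 and 2·3^1 + 4^1 = 10; T[2] = 34 and 2·3^2 + 4^2 = 34.
Assume T[i] = 2·3^i + 4^i for all 1 ≤ i ≤ j, where j ≥ 2.
Then T[j+1] = 7T[j] − 12T[j−1] = 7·(2·3^j + 4^j) − 12·(2·3^{j−1} + 4^{j−1}) = 2·(7·3 − 12)3^{j−1} + (7·4 − 12)4^{j−1} = 18·3^{j−1} + 16·4^{j−1} = 2·3^{j+1} + 4^{j+1}.
This completes the inductive step, so T[n] = 2·3^n + 4^n for all n ≥ 1.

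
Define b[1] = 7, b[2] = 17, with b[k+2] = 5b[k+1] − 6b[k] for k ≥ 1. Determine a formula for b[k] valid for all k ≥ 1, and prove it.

Claim: b[k] = 3^k + 2·2^k.

Base cases: b[1] = 7 and 3^1 + 2·2^1 = 7; b[2] = 17 and 3^2 + 2·2^2 = 17.
Assume b[j] = 3^j + 2·2^j for all 1 ≤ j ≤ r, where r ≥ 2.
Then b[r+1] = 5b[r] − 6b[r−1] = 5·(3^r + 2·2^r) − 6·(3^{r−1} + 2·2^{r−1}) = (5·3 − 6)3^{r−1} + 2·(5·2 − 6)2^{r−1} = 9·3^{r−1} + 8·2^{r−1} = 3^{r+1} + 2·2^{r+1}.
Hence b[k] = 3^k + 2·2^k for every k ≥ 1, by strong induction.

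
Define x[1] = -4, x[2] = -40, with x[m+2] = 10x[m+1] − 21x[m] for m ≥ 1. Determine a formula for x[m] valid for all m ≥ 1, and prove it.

Claim: x[m] = -7^m + 3^m.

Base cases: x[1] = -4 and -7^1 + 3^1 = -4; x[2] = -40 and -7^2 + 3^2 = -40.
Assume x[j] = -7^j + 3^j for all 1 ≤ j ≤ r, where r ≥ 2.
Then x[r+1] = 10x[r] − 21x[r−1] = 10·(-7^r + 3^r) − 21·(-7^{r−1} + 3^{r−1}) = -(10·7 − 21)7^{r−1} + (10·3 − 21)3^{r−1} = -49·7^{r−1} + 9·3^{r−1} = -7^{r+1} + 3^{r+1}.
This completes the inductive step, so x[m] = -7^m + 3^m for all m ≥ 1.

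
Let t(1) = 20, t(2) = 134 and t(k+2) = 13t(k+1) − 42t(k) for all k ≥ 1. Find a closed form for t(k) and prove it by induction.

Claim: t(k) = 2·7^k + 6^k.

Base cases: t(1) = 20 and 2·7^1 + 6^1 = 20; t(2) = 134 and 2·7^2 + 6^2 = 134.
Assume t(j) = 2·7^j + 6^j for all 1 ≤ j ≤ r, where r ≥ 2.
Then t(r+1) = 13t(r) − 42t(r−1) = 13·(2·7^r + 6^r) − 42·(2·7^{r−1} + 6^{r−1}) = 2·(13·7 − 42)7^{r−1} + (13·6 − 42)6^{r−1} = 98·7^{r−1} + 36·6^{r−1} = 2·7^{r+1} + 6^{r+1}.
By strong induction, t(k) = 2·7^k + 6^k for all k ≥ 1.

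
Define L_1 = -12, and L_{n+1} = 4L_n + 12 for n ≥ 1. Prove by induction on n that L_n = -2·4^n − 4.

Base case: L_1 = -12, and -2·4^1 − 4 = -8 − 4 = -12.
Assume L_r = -2·4^r − 4 for some r ≥ 1.
Then L_{r+1} = 4L_r + 12 = 4·(-2·4^r − 4) + 12 = -8·4^r − 16 + 12 = -2·4^{r+1} − 4.
Hence L_n = -2·4^n − 4 for every n ≥ 1, by induction.

L_n = -2·4^n − 4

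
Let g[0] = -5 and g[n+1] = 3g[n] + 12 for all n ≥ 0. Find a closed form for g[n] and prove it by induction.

Claim: g[n] = 3^n − 6.

Base case: g[0] = -5, and 3^0 − 6 = 1 − 6 = -5.
Assume g[m] = 3^m − 6 for some m ≥ 0.
Then g[m+1] = 3g[m] + 12 = 3·(3^m − 6) + 12 = 3^{m+1} − 18 + 12 = 3^{m+1} − 6.
Hence g[n] = 3^n − 6 for every n ≥ 0, by induction.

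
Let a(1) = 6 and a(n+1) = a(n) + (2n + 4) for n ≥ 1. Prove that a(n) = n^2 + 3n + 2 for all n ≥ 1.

Base case: a(1) = 6, and 1^2 + 3·1 + 2 = 6.
Assume a(r) = r^2 + 3r + 2.
Then a(r+1) = a(r) + (2r + 4) = (r^2 + 3r + 2) + (2r + 4) = r^2 + 5r + 6,
and (r+1)^2 + 3·(r+1) + 2 = r^2 + 5r + 6.
Hence a(n) = n^2 + 3n + 2 for every n ≥ 1, by induction.

a(n) = n^2 + 3n + 2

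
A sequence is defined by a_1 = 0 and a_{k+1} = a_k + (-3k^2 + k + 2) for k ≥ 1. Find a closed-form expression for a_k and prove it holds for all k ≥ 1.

Claim: a_k = -k^3 + 2k^2 + k − 2.

Base case: a_1 = 0, and -1^3 + 2·1^2 + 1 − 2 = 0.
Assume a_r = -r^3 + 2r^2 + r − 2.
Then a_{r+1} = a_r + (-3r^2 + r + 2) = (-r^3 + 2r^2 + r − 2) + (-3r^2 + r + 2) = -r^3 − r^2 + 2r,
and -(r+1)^3 + 2·(r+1)^2 + (r+1) − 2 = -r^3 − r^2 + 2r.
By induction, a_k = -k^3 + 2k^2 + k − 2 for all k ≥ 1.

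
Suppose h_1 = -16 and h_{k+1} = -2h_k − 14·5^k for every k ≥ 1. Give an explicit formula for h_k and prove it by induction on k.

Claim: h_k = 3·(-2)^k − 2·5^k.

Base case: h_1 = -16, and 3·(-2)^1 − 2·5^1 = -6 − 10 = -16.
Assume h_r = 3·(-2)^r − 2·5^r for some r ≥ 1.
Then h_{r+1} = -2h_r − 14·5^r = -2·(3·(-2)^r − 2·5^r) − 14·5^r = 3·(-2)^{r+1} + 4·5^r − 14·5^r = 3·(-2)^{r+1} − 10·5^r = 3·(-2)^{r+1} − 2·5^{r+1}.
Hence h_k = 3·(-2)^k − 2·5^k for every k ≥ 1, by induction.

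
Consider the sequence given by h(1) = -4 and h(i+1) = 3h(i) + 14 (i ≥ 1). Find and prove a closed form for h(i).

Claim: h(i) = 3^i − 7.

Base case: h(1) = -4, and 3^1 − 7 = 3 − 7 = -4.
Assume h(k) = 3^k − 7 for some k ≥ 1.
Then h(k+1) = 3h(k) + 14 = 3·(3^k − 7) + 14 = 3^{k+1} − 21 + 14 = 3^{k+1} − 7.
So the formula holds for k+1, and by induction h(i) = 3^i − 7 for all i ≥ 1.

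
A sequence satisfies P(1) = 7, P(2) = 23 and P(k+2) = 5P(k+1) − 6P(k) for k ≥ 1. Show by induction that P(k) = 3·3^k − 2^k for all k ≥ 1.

Base cases: P(1) = 7 and 3·3^1 − 2^1 = 7; P(2) = 23 and 3·3^2 − 2^2 = 23.
Assume P(j) = 3·3^j − 2^j for all 1 ≤ j ≤ r, where r ≥ 2.
Then P(r+1) = 5P(r) − 6P(r−1) = 5·(3·3^r − 2^r) − 6·(3·3^{r−1} − 2^{r−1}) = 3·(5·3 − 6)3^{r−1} − (5·2 − 6)2^{r−1} = 27·3^{r−1} − 4·2^{r−1} = 3·3^{r+1} − 2^{r+1}.
By strong induction, P(k) = 3·3^k − 2^k for all k ≥ 1.

P(k) = 3·3^k − 2^k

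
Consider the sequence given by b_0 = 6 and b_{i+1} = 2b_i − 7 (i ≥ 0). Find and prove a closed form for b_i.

Claim: b_i = -2^i + 7.

Base case: b_0 = 6, and -2^0 + 7 = -1 + 7 = 6.
Assume b_k = -2^k + 7 for some k ≥ 0.
Then b_{k+1} = 2b_k − 7 = 2·(-2^k + 7) − 7 = -2^{k+1} + 14 − 7 = -2^{k+1} + 7.
This completes the inductive step, so b_i = -2^i + 7 for all i ≥ 0.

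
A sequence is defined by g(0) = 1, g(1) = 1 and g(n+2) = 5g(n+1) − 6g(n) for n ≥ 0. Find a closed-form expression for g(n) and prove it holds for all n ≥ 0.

Claim: g(n) = 2·2^n − 3^n.

Base cases: g(0) = 1 and 2·2^0 − 3^0 = 1; g(1) = 1 and 2·2^1 − 3^1 = 1.
Assume g(j) = 2·2^j − 3^j for all 0 ≤ j ≤ r, where r ≥ 1.
Then g(r+1) = 5g(r) − 6g(r−1) = 5·(2·2^r − 3^r) − 6·(2·2^{r−1} − 3^{r−1}) = 2·(5·2 − 6)2^{r−1} − (5·3 − 6)3^{r−1} = 8·2^{r−1} − 9·3^{r−1} = 2·2^{r+1} − 3^{r+1}.
So the formula holds for r+1, and by strong induction g(n) = 2·2^n − 3^n for all n ≥ 0.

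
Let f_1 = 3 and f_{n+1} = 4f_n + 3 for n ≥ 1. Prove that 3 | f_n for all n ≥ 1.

Base case: f_1 = 3 = 3·1, so 3 | f_1.
Assume 3 | f_m, so f_m = 3t for some integer t.
Then f_{m+1} = 4f_m + 3 = 4·(3t) + 3 = 3(4t + 1), so 3 | f_{m+1}.
This completes the inductive step, so 3 | f_n for all n ≥ 1.

3 | f_n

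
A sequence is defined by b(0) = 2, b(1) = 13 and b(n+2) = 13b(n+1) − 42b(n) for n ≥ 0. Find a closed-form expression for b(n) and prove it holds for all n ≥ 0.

Claim: b(n) = 6^n + 7^n.

Base cases: b(0) = 2 and 6^0 + 7^0 = 2; b(1) = 13 and 6^1 + 7^1 = 13.
Assume b(j) = 6^j + 7^j for all 0 ≤ j ≤ r, where r ≥ 1.
Then b(r+1) = 13b(r) − 42b(r−1) = 13·(6^r + 7^r) − 42·(6^{r−1} + 7^{r−1}) = (13·6 − 42)6^{r−1} + (13·7 − 42)7^{r−1} = 36·6^{r−1} + 49·7^{r−1} = 6^{r+1} + 7^{r+1}.
So the formula holds for r+1, and by strong induction b(n) = 6^n + 7^n for all n ≥ 0.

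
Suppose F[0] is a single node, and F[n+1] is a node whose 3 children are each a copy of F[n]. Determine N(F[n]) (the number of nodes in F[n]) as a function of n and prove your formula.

Claim: N(F[n]) = (3^{n+1} − 1)/2.

Base case: N(F[0]) = 1, and (3^{0+1} − 1)/2 = 1.
Assume N(F[k]) = (3^{k+1} − 1)/2.
Then N(F[k+1]) = 1 + 3N(F[k]) = 1 + 3·(3^{k+1} − 1)/2 = 1 + (3^{k+2} − 3)/2 = (2 + 3^{k+2} − 3)/2 = (3^{k+2} − 1)/2.
This completes the inductive step, so N(F[n]) = (3^{n+1} − 1)/2 for all n ≥ 0.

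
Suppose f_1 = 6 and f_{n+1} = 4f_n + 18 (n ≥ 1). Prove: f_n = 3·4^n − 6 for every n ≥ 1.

Base case: f_1 = 6, and 3·4^1 − 6 = 12 − 6 = 6.
Assume f_j = 3·4^j − 6 for some j ≥ 1.
Then f_{j+1} = 4f_j + 18 = 4·(3·4^j − 6) + 18 = 12·4^j − 24 + 18 = 3·4^{j+1} − 6.
This completes the inductive step, so f_n = 3·4^n − 6 for all n ≥ 1.

f_n = 3·4^n − 6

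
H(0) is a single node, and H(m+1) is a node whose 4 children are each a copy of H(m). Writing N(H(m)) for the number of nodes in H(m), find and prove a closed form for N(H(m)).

Claim: N(H(m)) = (4^{m+1} − 1)/3.

Base case: N(H(0)) = 1, and (4^{0+1} − 1)/3 = 1.
Assume N(H(j)) = (4^{j+1} − 1)/3.
Then N(H(j+1)) = 1 + 4N(H(j)) = 1 + 4·(4^{j+1} − 1)/3 = 1 + (4^{j+2} − 4)/3 = (3 + 4^{j+2} − 4)/3 = (4^{j+2} − 1)/3.
By induction, N(H(m)) = (4^{m+1} − 1)/3 for all m ≥ 0.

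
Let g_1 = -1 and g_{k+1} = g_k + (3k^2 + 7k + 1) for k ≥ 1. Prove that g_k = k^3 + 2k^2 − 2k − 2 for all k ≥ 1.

Base case: g_1 = -1, and 1^3 + 2·1^2 − 2·1 − 2 = -1.
Assume g_r = r^3 + 2r^2 − 2r − 2.
Then g_{r+1} = g_r + (3r^2 + 7r + 1) = (r^3 + 2r^2 − 2r − 2) + (3r^2 + 7r + 1) = r^3 + 5r^2 + 5r − 1,
and (r+1)^3 + 2·(r+1)^2 − 2·(r+1) − 2 = r^3 + 5r^2 + 5r − 1.
This completes the inductive step, so g_k = k^3 + 2k^2 − 2k − 2 for all k ≥ 1.

g_k = k^3 + 2k^2 − 2k − 2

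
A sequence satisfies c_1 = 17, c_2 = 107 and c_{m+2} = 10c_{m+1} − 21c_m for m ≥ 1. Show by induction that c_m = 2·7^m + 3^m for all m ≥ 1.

Base cases: c_1 = 17 and 2·7^1 + 3^1 = 17; c_2 = 107 and 2·7^2 + 3^2 = 107.
Assume c_j = 2·7^j + 3^j for all 1 ≤ j ≤ r, where r ≥ 2.
Then c_{r+1} = 10c_r − 21c_{r−1} = 10·(2·7^r + 3^r) − 21·(2·7^{r−1} + 3^{r−1}) = 2·(10·7 − 21)7^{r−1} + (10·3 − 21)3^{r−1} = 98·7^{r−1} + 9·3^{r−1} = 2·7^{r+1} + 3^{r+1}.
This completes the inductive step, so c_m = 2·7^m + 3^m for all m ≥ 1.

c_m = 2·7^m + 3^m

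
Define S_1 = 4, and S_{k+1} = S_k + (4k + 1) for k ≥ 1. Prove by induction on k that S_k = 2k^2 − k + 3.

Base case: S_1 = 4, and 2·1^2 − 1 + 3 = 4.
Assume S_j = 2j^2 − j + 3.
Then S_{j+1} = S_j + (4j + 1) = (2j^2 − j + 3) + (4j + 1) = 2j^2 + 3j + 4,
and 2·(j+1)^2 − (j+1) + 3 = 2j^2 + 3j + 4.
Hence S_k = 2k^2 − k + 3 for every k ≥ 1, by induction.

S_k = 2k^2 − k + 3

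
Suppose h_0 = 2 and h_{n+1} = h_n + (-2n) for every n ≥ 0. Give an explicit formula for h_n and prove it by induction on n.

Claim: h_n = -n^2 + n + 2.

Base case: h_0 = 2, and -0^2 + 0 + 2 = 2.
Assume h_r = -r^2 + r + 2.
Then h_{r+1} = h_r + (-2r) = (-r^2 + r + 2) + (-2r) = -r^2 − r + 2,
and -(r+1)^2 + (r+1) + 2 = -r^2 − r + 2.
Hence h_n = -n^2 + n + 2 for every n ≥ 0, by induction.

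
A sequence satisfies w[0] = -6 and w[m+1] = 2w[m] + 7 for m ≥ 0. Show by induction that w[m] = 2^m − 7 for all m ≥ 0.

Base case: w[0] = -6, and 2^0 − 7 = 1 − 7 = -6.
Assume w[j] = 2^j − 7 for some j ≥ 0.
Then w[j+1] = 2w[j] + 7 = 2·(2^j − 7) + 7 = 2^{j+1} − 14 + 7 = 2^{j+1} − 7.
This completes the inductive step, so w[m] = 2^m − 7 for all m ≥ 0.

w[m] = 2^m − 7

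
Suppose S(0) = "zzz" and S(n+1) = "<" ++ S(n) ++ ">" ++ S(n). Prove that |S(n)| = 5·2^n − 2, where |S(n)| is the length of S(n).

Base case: |S(0)| = 3, and 5·2^0 − 2 = 3.
Assume |S(m)| = 5·2^m − 2.
Then |S(m+1)| = 1 + |S(m)| + 1 + |S(m)| = 2|S(m)| + 2 = 2(5·2^m − 2) + 2 = 5·2^{m+1} − 4 + 2 = 5·2^{m+1} − 2.
By induction, |S(n)| = 5·2^n − 2 for all n ≥ 0.

|S(n)| = 5·2^n − 2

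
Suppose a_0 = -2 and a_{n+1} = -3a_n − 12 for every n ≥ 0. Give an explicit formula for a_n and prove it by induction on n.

Claim: a_n = (-3)^n − 3.

Base case: a_0 = -2, and (-3)^0 − 3 = 1 − 3 = -2.
Assume a_r = (-3)^r − 3 for some r ≥ 0.
Then a_{r+1} = -3a_r − 12 = -3·((-3)^r − 3) − 12 = -3·(-3)^r + 9 − 12 = (-3)^{r+1} − 3.
By induction, a_n = (-3)^n − 3 for all n ≥ 0.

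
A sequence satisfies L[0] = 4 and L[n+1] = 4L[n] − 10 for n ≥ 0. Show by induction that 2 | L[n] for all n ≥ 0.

Base case: L[0] = 4 = 2·2, so 2 | L[0].
Assume 2 | L[m], so L[m] = 2t for some integer t.
Then L[m+1] = 4L[m] − 10 = 4·(2t) − 10 = 2(4t − 5), so 2 | L[m+1].
By induction, 2 | L[n] for all n ≥ 0.

2 | L[n]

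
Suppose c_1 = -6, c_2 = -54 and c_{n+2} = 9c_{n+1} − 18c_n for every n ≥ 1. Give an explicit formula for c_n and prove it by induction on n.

Claim: c_n = 2·3^n − 2·6^n.

Base cases: c_1 = -6 and 2·3^1 − 2·6^1 = -6; c_2 = -54 and 2·3^2 − 2·6^2 = -54.
Assume c_j = 2·3^j − 2·6^j for all 1 ≤ j ≤ k, where k ≥ 2.
Then c_{k+1} = 9c_k − 18c_{k−1} = 9·(2·3^k − 2·6^k) − 18·(2·3^{k−1} − 2·6^{k−1}) = 2·(9·3 − 18)3^{k−1} − 2·(9·6 − 18)6^{k−1} = 18·3^{k−1} − 72·6^{k−1} = 2·3^{k+1} − 2·6^{k+1}.
So the formula holds for k+1, and by strong induction c_n = 2·3^n − 2·6^n for all n ≥ 1.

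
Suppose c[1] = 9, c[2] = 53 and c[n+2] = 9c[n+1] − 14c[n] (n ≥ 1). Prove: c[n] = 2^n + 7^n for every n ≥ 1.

Base cases: c[1] = 9 and 2^1 + 7^1 = 9; c[2] = 53 and 2^2 + 7^2 = 53.
Assume c[j] = 2^j + 7^j for all 1 ≤ j ≤ k, where k ≥ 2.
Then c[k+1] = 9c[k] − 14c[k−1] = 9·(2^k + 7^k) − 14·(2^{k−1} + 7^{k−1}) = (9·2 − 14)2^{k−1} + (9·7 − 14)7^{k−1} = 4·2^{k−1} + 49·7^{k−1} = 2^{k+1} + 7^{k+1}.
This completes the inductive step, so c[n] = 2^n + 7^n for all n ≥ 1.

c[n] = 2^n + 7^n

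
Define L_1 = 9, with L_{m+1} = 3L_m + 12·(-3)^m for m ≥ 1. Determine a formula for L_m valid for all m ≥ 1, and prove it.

Claim: L_m = 3^m − 2·(-3)^m.

Base case: L_1 = 9, and 3^1 − 2·(-3)^1 = 3 + 6 = 9.
Assume L_r = 3^r − 2·(-3)^r for some r ≥ 1.
Then L_{r+1} = 3L_r + 12·(-3)^r = 3·(3^r − 2·(-3)^r) + 12·(-3)^r = 3^{r+1} − 6·(-3)^r + 12·(-3)^r = 3^{r+1} + 6·(-3)^r = 3^{r+1} − 2·(-3)^{r+1}.
So the formula holds for r+1, and by induction L_m = 3^m − 2·(-3)^m for all m ≥ 1.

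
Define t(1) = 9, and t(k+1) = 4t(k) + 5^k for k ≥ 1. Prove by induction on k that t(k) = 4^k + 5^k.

Base case: t(1) = 9, and 4^1 + 5^1 = 4 + 5 = 9.
Assume t(r) = 4^r + 5^r for some r ≥ 1.
Then t(r+1) = 4t(r) + 5^r = 4·(4^r + 5^r) + 5^r = 4^{r+1} + 4·5^r + 5^r = 4^{r+1} + 5·5^r = 4^{r+1} + 5^{r+1}.
Hence t(k) = 4^k + 5^k for every k ≥ 1, by induction.

t(k) = 4^k + 5^k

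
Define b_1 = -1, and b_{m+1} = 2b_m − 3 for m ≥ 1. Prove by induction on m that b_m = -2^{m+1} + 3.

Base case: b_1 = -1, and -2^{1+1} + 3 = -4 + 3 = -1.
Assume b_j = -2^{j+1} + 3 for some j ≥ 1.
Then b_{j+1} = 2b_j − 3 = 2·(-2^{j+1} + 3) − 3 = -2^{j+2} + 6 − 3 = -2^{j+2} + 3.
Hence b_m = -2^{m+1} + 3 for every m ≥ 1, by induction.

b_m = -2^{m+1} + 3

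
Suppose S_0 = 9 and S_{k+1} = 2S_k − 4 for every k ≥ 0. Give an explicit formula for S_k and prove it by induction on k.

Claim: S_k = 5·2^k + 4.

Base case: S_0 = 9, and 5·2^0 + 4 = 5 + 4 = 9.
Assume S_m = 5·2^m + 4 for some m ≥ 0.
Then S_{m+1} = 2S_m − 4 = 2·(5·2^m + 4) − 4 = 10·2^m + 8 − 4 = 5·2^{m+1} + 4.
This completes the inductive step, so S_k = 5·2^k + 4 for all k ≥ 0.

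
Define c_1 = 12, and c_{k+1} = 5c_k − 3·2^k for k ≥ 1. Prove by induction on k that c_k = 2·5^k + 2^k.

Base case: c_1 = 12, and 2·5^1 + 2^1 = 10 + 2 = 12.
Assume c_m = 2·5^m + 2^m for some m ≥ 1.
Then c_{m+1} = 5c_m − 3·2^m = 5·(2·5^m + 2^m) − 3·2^m = 2·5^{m+1} + 5·2^m − 3·2^m = 2·5^{m+1} + 2·2^m = 2·5^{m+1} + 2^{m+1}.
Hence c_k = 2·5^k + 2^k for every k ≥ 1, by induction.

c_k = 2·5^k + 2^k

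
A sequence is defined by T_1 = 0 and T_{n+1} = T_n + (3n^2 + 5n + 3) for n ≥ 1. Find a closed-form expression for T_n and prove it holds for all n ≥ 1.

Claim: T_n = n^3 + n^2 + n − 3.

Base case: T_1 = 0, and 1^3 + 1^2 + 1 − 3 = 0.
Assume T_k = k^3 + k^2 + k − 3.
Then T_{k+1} = T_k + (3k^2 + 5k + 3) = (k^3 + k^2 + k − 3) + (3k^2 + 5k + 3) = k^3 + 4k^2 + 6k,
and (k+1)^3 + (k+1)^2 + (k+1) − 3 = k^3 + 4k^2 + 6k.
By induction, T_n = n^3 + n^2 + n − 3 for all n ≥ 1.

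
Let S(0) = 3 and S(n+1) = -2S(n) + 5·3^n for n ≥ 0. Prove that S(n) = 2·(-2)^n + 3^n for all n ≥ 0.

Base case: S(0) = 3, and 2·(-2)^0 + 3^0 = 2 + 1 = 3.
Assume S(r) = 2·(-2)^r + 3^r for some r ≥ 0.
Then S(r+1) = -2S(r) + 5·3^r = -2·(2·(-2)^r + 3^r) + 5·3^r = 2·(-2)^{r+1} − 2·3^r + 5·3^r = 2·(-2)^{r+1} + 3·3^r = 2·(-2)^{r+1} + 3^{r+1}.
Hence S(n) = 2·(-2)^n + 3^n for every n ≥ 0, by induction.

S(n) = 2·(-2)^n + 3^n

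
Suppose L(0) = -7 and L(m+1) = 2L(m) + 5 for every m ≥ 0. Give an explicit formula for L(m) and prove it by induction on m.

Claim: L(m) = -2^{m+1} − 5.

Base case: L(0) = -7, and -2^{0+1} − 5 = -2 − 5 = -7.
Assume L(r) = -2^{r+1} − 5 for some r ≥ 0.
Then L(r+1) = 2L(r) + 5 = 2·(-2^{r+1} − 5) + 5 = -2^{r+2} − 10 + 5 = -2^{r+2} − 5.
By induction, L(m) = -2^{m+1} − 5 for all m ≥ 0.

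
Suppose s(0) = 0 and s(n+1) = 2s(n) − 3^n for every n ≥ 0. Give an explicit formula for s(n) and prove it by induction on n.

Claim: s(n) = 2^n − 3^n.

Base case: s(0) = 0, and 2^0 − 3^0 = 1 − 1 = 0.
Assume s(m) = 2^m − 3^m for some m ≥ 0.
Then s(m+1) = 2s(m) − 3^m = 2·(2^m − 3^m) − 3^m = 2^{m+1} − 2·3^m − 3^m = 2^{m+1} − 3·3^m = 2^{m+1} − 3^{m+1}.
So the formula holds for m+1, and by induction s(n) = 2^n − 3^n for all n ≥ 0.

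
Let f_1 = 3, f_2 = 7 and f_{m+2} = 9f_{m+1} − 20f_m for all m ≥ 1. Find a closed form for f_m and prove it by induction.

Claim: f_m = -5^m + 2·4^m.

Base cases: f_1 = 3 and -5^1 + 2·4^1 = 3; f_2 = 7 and -5^2 + 2·4^2 = 7.
Assume f_i = -5^i + 2·4^i for all 1 ≤ i ≤ j, where j ≥ 2.
Then f_{j+1} = 9f_j − 20f_{j−1} = 9·(-5^j + 2·4^j) − 20·(-5^{j−1} + 2·4^{j−1}) = -(9·5 − 20)5^{j−1} + 2·(9·4 − 20)4^{j−1} = -25·5^{j−1} + 32·4^{j−1} = -5^{j+1} + 2·4^{j+1}.
So the formula holds for j+1, and by strong induction f_m = -5^m + 2·4^m for all m ≥ 1.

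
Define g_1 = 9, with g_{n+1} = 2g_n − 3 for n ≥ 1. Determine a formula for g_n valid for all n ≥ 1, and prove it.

Claim: g_n = 3·2^n + 3.

Base case: g_1 = 9, and 3·2^1 + 3 = 6 + 3 = 9.
Assume g_r = 3·2^r + 3 for some r ≥ 1.
Then g_{r+1} = 2g_r − 3 = 2·(3·2^r + 3) − 3 = 6·2^r + 6 − 3 = 3·2^{r+1} + 3.
Hence g_n = 3·2^n + 3 for every n ≥ 1, by induction.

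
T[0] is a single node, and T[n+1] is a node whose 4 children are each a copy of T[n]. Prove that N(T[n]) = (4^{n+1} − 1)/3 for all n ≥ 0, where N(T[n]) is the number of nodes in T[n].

Base case: N(T[0]) = 1, and (4^{0+1} − 1)/3 = 1.
Assume N(T[r]) = (4^{r+1} − 1)/3.
Then N(T[r+1]) = 1 + 4N(T[r]) = 1 + 4·(4^{r+1} − 1)/3 = 1 + (4^{r+2} − 4)/3 = (3 + 4^{r+2} − 4)/3 = (4^{r+2} − 1)/3.
By induction, N(T[n]) = (4^{n+1} − 1)/3 for all n ≥ 0.

N(T[n]) = (4^{n+1} − 1)/3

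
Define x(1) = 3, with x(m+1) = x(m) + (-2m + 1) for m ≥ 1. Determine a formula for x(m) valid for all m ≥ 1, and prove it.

Claim: x(m) = -m^2 + 2m + 2.

Base case: x(1) = 3, and -1^2 + 2·1 + 2 = 3.
Assume x(r) = -r^2 + 2r + 2.
Then x(r+1) = x(r) + (-2r + 1) = (-r^2 + 2r + 2) + (-2r + 1) = -r^2 + 3,
and -(r+1)^2 + 2·(r+1) + 2 = -r^2 + 3.
This completes the inductive step, so x(m) = -m^2 + 2m + 2 for all m ≥ 1.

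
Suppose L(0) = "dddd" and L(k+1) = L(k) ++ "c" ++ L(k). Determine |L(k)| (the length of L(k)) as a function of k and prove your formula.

Claim: |L(k)| = 5·2^k − 1.

Base case: |L(0)| = 4, and 5·2^0 − 1 = 4.
Assume |L(r)| = 5·2^r − 1.
Then |L(r+1)| = |L(r)| + 1 + |L(r)| = 2|L(r)| + 1 = 2(5·2^r − 1) + 1 = 5·2^{r+1} − 2 + 1 = 5·2^{r+1} − 1.
By induction, |L(k)| = 5·2^k − 1 for all k ≥ 0.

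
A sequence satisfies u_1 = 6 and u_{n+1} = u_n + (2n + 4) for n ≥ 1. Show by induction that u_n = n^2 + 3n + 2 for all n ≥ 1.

Base case: u_1 = 6, and 1^2 + 3·1 + 2 = 6.
Assume u_j = j^2 + 3j + 2.
Then u_{j+1} = u_j + (2j + 4) = (j^2 + 3j + 2) + (2j + 4) = j^2 + 5j + 6,
and (j+1)^2 + 3·(j+1) + 2 = j^2 + 5j + 6.
This completes the inductive step, so u_n = n^2 + 3n + 2 for all n ≥ 1.

u_n = n^2 + 3n + 2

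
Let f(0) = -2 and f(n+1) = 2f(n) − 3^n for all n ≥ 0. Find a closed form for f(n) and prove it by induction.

Claim: f(n) = -2^n − 3^n.

Base case: f(0) = -2, and -2^0 − 3^0 = -1 − 1 = -2.
Assume f(k) = -2^k − 3^k for some k ≥ 0.
Then f(k+1) = 2f(k) − 3^k = 2·(-2^k − 3^k) − 3^k = -2^{k+1} − 2·3^k − 3^k = -2^{k+1} − 3·3^k = -2^{k+1} − 3^{k+1}.
Hence f(n) = -2^n − 3^n for every n ≥ 0, by induction.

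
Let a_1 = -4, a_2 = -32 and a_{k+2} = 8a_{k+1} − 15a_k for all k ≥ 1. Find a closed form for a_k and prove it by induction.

Claim: a_k = 2·3^k − 2·5^k.

Base cases: a_1 = -4 and 2·3^1 − 2·5^1 = -4; a_2 = -32 and 2·3^2 − 2·5^2 = -32.
Assume a_j = 2·3^j − 2·5^j for all 1 ≤ j ≤ r, where r ≥ 2.
Then a_{r+1} = 8a_r − 15a_{r−1} = 8·(2·3^r − 2·5^r) − 15·(2·3^{r−1} − 2·5^{r−1}) = 2·(8·3 − 15)3^{r−1} − 2·(8·5 − 15)5^{r−1} = 18·3^{r−1} − 50·5^{r−1} = 2·3^{r+1} − 2·5^{r+1}.
This completes the inductive step, so a_k = 2·3^k − 2·5^k for all k ≥ 1.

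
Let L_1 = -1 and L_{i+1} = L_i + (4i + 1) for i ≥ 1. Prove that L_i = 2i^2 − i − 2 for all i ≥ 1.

Base case: L_1 = -1, and 2·1^2 − 1 − 2 = -1.
Assume L_r = 2r^2 − r − 2.
Then L_{r+1} = L_r + (4r + 1) = (2r^2 − r − 2) + (4r + 1) = 2r^2 + 3r − 1,
and 2·(r+1)^2 − (r+1) − 2 = 2r^2 + 3r − 1.
Hence L_i = 2i^2 − i − 2 for every i ≥ 1, by induction.

L_i = 2i^2 − i − 2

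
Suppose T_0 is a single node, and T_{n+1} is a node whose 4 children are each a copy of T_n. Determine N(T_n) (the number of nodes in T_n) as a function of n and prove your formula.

Claim: N(T_n) = (4^{n+1} − 1)/3.

Base case: N(T_0) = 1, and (4^{0+1} − 1)/3 = 1.
Assume N(T_m) = (4^{m+1} − 1)/3.
Then N(T_{m+1}) = 1 + 4N(T_m) = 1 + 4·(4^{m+1} − 1)/3 = 1 + (4^{m+2} − 4)/3 = (3 + 4^{m+2} − 4)/3 = (4^{m+2} − 1)/3.
This completes the inductive step, so N(T_n) = (4^{n+1} − 1)/3 for all n ≥ 0.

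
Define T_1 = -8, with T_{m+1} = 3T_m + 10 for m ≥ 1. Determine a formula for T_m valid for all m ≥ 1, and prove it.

Claim: T_m = -3^m − 5.

Base case: T_1 = -8, and -3^1 − 5 = -3 − 5 = -8.
Assume T_j = -3^j − 5 for some j ≥ 1.
Then T_{j+1} = 3T_j + 10 = 3·(-3^j − 5) + 10 = -3^{j+1} − 15 + 10 = -3^{j+1} − 5.
So the formula holds for j+1, and by induction T_m = -3^m − 5 for all m ≥ 1.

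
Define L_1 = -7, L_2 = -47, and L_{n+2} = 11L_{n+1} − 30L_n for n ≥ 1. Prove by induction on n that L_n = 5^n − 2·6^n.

Base cases: L_1 = -7 and 5^1 − 2·6^1 = -7; L_2 = -47 and 5^2 − 2·6^2 = -47.
Assume L_j = 5^j − 2·6^j for all 1 ≤ j ≤ r, where r ≥ 2.
Then L_{r+1} = 11L_r − 30L_{r−1} = 11·(5^r − 2·6^r) − 30·(5^{r−1} − 2·6^{r−1}) = (11·5 − 30)5^{r−1} − 2·(11·6 − 30)6^{r−1} = 25·5^{r−1} − 72·6^{r−1} = 5^{r+1} − 2·6^{r+1}.
This completes the inductive step, so L_n = 5^n − 2·6^n for all n ≥ 1.

L_n = 5^n − 2·6^n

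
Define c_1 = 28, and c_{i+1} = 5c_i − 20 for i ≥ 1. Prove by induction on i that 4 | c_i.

Base case: c_1 = 28 = 4·7, so 4 | c_1.
Assume 4 | c_k, so c_k = 4t for some integer t.
Then c_{k+1} = 5c_k − 20 = 5·(4t) − 20 = 4(5t − 5), so 4 | c_{k+1}.
By induction, 4 | c_i for all i ≥ 1.

4 | c_i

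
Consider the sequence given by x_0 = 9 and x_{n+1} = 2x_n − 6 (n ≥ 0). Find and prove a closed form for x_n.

Claim: x_n = 3·2^n + 6.

Base case: x_0 = 9, and 3·2^0 + 6 = 3 + 6 = 9.
Assume x_k = 3·2^k + 6 for some k ≥ 0.
Then x_{k+1} = 2x_k − 6 = 2·(3·2^k + 6) − 6 = 6·2^k + 12 − 6 = 3·2^{k+1} + 6.
So the formula holds for k+1, and by induction x_n = 3·2^n + 6 for all n ≥ 0.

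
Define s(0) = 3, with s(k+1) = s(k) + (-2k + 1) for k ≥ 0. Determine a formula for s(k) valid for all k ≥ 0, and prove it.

Claim: s(k) = -k^2 + 2k + 3.

Base case: s(0) = 3, and -0^2 + 2·0 + 3 = 3.
Assume s(m) = -m^2 + 2m + 3.
Then s(m+1) = s(m) + (-2m + 1) = (-m^2 + 2m + 3) + (-2m + 1) = -m^2 + 4,
and -(m+1)^2 + 2·(m+1) + 3 = -m^2 + 4.
By induction, s(k) = -k^2 + 2k + 3 for all k ≥ 0.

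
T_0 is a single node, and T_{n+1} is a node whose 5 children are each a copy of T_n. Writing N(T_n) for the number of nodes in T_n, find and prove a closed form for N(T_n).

Claim: N(T_n) = (5^{n+1} − 1)/4.

Base case: N(T_0) = 1, and (5^{0+1} − 1)/4 = 1.
Assume N(T_j) = (5^{j+1} − 1)/4.
Then N(T_{j+1}) = 1 + 5N(T_j) = 1 + 5·(5^{j+1} − 1)/4 = 1 + (5^{j+2} − 5)/4 = (4 + 5^{j+2} − 5)/4 = (5^{j+2} − 1)/4.
By induction, N(T_n) = (5^{n+1} − 1)/4 for all n ≥ 0.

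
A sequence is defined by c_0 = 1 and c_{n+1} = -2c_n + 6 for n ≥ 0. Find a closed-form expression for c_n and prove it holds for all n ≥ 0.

Claim: c_n = -(-2)^n + 2.

Base case: c_0 = 1, and -(-2)^0 + 2 = -1 + 2 = 1.
Assume c_r = -(-2)^r + 2 for some r ≥ 0.
Then c_{r+1} = -2c_r + 6 = -2·(-(-2)^r + 2) + 6 = 2·(-2)^r − 4 + 6 = -(-2)^{r+1} + 2.
This completes the inductive step, so c_n = -(-2)^n + 2 for all n ≥ 0.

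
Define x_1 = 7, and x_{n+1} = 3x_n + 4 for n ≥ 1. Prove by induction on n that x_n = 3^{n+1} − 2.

Base case: x_1 = 7, and 3^{1+1} − 2 = 9 − 2 = 7.
Assume x_r = 3^{r+1} − 2 for some r ≥ 1.
Then x_{r+1} = 3x_r + 4 = 3·(3^{r+1} − 2) + 4 = 3^{r+2} − 6 + 4 = 3^{r+2} − 2.
So the formula holds for r+1, and by induction x_n = 3^{n+1} − 2 for all n ≥ 1.

x_n = 3^{n+1} − 2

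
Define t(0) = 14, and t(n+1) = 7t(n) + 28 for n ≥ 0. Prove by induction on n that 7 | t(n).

Base case: t(0) = 14 = 7·2, so 7 | t(0).
Assume 7 | t(j), so t(j) = 7s for some integer s.
Then t(j+1) = 7t(j) + 28 = 7·(7s) + 28 = 7(7s + 4), so 7 | t(j+1).
So the property holds for j+1, and by induction 7 | t(n) for all n ≥ 0.

7 | t(n)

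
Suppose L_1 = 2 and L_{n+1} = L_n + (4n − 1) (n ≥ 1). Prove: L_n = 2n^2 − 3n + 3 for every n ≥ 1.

Base case: L_1 = 2, and 2·1^2 − 3·1 + 3 = 2.
Assume L_k = 2k^2 − 3k + 3.
Then L_{k+1} = L_k + (4k − 1) = (2k^2 − 3k + 3) + (4k − 1) = 2k^2 + k + 2,
and 2·(k+1)^2 − 3·(k+1) + 3 = 2k^2 + k + 2.
This completes the inductive step, so L_n = 2n^2 − 3n + 3 for all n ≥ 1.

L_n = 2n^2 − 3n + 3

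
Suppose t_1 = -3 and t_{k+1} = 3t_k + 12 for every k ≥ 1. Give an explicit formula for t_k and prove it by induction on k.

Claim: t_k = 3^k − 6.

Base case: t_1 = -3, and 3^1 − 6 = 3 − 6 = -3.
Assume t_r = 3^r − 6 for some r ≥ 1.
Then t_{r+1} = 3t_r + 12 = 3·(3^r − 6) + 12 = 3^{r+1} − 18 + 12 = 3^{r+1} − 6.
Hence t_k = 3^k − 6 for every k ≥ 1, by induction.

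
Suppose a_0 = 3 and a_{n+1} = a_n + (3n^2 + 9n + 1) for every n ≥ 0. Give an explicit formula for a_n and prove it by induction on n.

Claim: a_n = n^3 + 3n^2 − 3n + 3.

Base case: a_0 = 3, and 0^3 + 3·0^2 − 3·0 + 3 = 3.
Assume a_j = j^3 + 3j^2 − 3j + 3.
Then a_{j+1} = a_j + (3j^2 + 9j + 1) = (j^3 + 3j^2 − 3j + 3) + (3j^2 + 9j + 1) = j^3 + 6j^2 + 6j + 4,
and (j+1)^3 + 3·(j+1)^2 − 3·(j+1) + 3 = j^3 + 6j^2 + 6j + 4.
This completes the inductive step, so a_n = n^3 + 3n^2 − 3n + 3 for all n ≥ 0.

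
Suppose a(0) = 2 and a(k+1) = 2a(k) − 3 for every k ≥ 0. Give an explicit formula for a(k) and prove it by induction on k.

Claim: a(k) = -2^k + 3.

Base case: a(0) = 2, and -2^0 + 3 = -1 + 3 = 2.
Assume a(j) = -2^j + 3 for some j ≥ 0.
Then a(j+1) = 2a(j) − 3 = 2·(-2^j + 3) − 3 = -2^{j+1} + 6 − 3 = -2^{j+1} + 3.
Hence a(k) = -2^k + 3 for every k ≥ 0, by induction.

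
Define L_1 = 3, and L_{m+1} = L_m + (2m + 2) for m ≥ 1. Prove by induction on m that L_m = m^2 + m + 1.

Base case: L_1 = 3, and 1^2 + 1 + 1 = 3.
Assume L_r = r^2 + r + 1.
Then L_{r+1} = L_r + (2r + 2) = (r^2 + r + 1) + (2r + 2) = r^2 + 3r + 3,
and (r+1)^2 + (r+1) + 1 = r^2 + 3r + 3.
By induction, L_m = m^2 + m + 1 for all m ≥ 1.

L_m = m^2 + m + 1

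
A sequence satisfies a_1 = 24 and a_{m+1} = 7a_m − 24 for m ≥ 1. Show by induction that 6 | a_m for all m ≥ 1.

Base case: a_1 = 24 = 6·4, so 6 | a_1.
Assume 6 | a_r, so a_r = 6t for some integer t.
Then a_{r+1} = 7a_r − 24 = 7·(6t) − 24 = 6(7t − 4), so 6 | a_{r+1}.
This completes the inductive step, so 6 | a_m for all m ≥ 1.

6 | a_m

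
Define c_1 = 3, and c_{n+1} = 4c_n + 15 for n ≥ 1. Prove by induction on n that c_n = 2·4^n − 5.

Base case: c_1 = 3, and 2·4^1 − 5 = 8 − 5 = 3.
Assume c_r = 2·4^r − 5 for some r ≥ 1.
Then c_{r+1} = 4c_r + 15 = 4·(2·4^r − 5) + 15 = 8·4^r − 20 + 15 = 2·4^{r+1} − 5.
So the formula holds for r+1, and by induction c_n = 2·4^n − 5 for all n ≥ 1.

c_n = 2·4^n − 5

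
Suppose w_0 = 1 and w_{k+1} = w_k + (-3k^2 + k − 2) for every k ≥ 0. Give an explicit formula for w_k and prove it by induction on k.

Claim: w_k = -k^3 + 2k^2 − 3k + 1.

Base case: w_0 = 1, and -0^3 + 2·0^2 − 3·0 + 1 = 1.
Assume w_r = -r^3 + 2r^2 − 3r + 1.
Then w_{r+1} = w_r + (-3r^2 + r − 2) = (-r^3 + 2r^2 − 3r + 1) + (-3r^2 + r − 2) = -r^3 − r^2 − 2r − 1,
and -(r+1)^3 + 2·(r+1)^2 − 3·(r+1) + 1 = -r^3 − r^2 − 2r − 1.
This completes the inductive step, so w_k = -k^3 + 2k^2 − 3k + 1 for all k ≥ 0.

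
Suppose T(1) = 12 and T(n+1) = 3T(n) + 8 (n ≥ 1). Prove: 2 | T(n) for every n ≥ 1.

Base case: T(1) = 12 = 2·6, so 2 | T(1).
Assume 2 | T(r), so T(r) = 2t for some integer t.
Then T(r+1) = 3T(r) + 8 = 3·(2t) + 8 = 2(3t + 4), so 2 | T(r+1).
Hence 2 | T(n) for every n ≥ 1, by induction.

2 | T(n)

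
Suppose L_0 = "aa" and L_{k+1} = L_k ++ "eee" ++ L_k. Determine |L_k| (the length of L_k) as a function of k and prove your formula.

Claim: |L_k| = 5·2^k − 3.

Base case: |L_0| = 2, and 5·2^0 − 3 = 2.
Assume |L_j| = 5·2^j − 3.
Then |L_{j+1}| = |L_j| + 3 + |L_j| = 2|L_j| + 3 = 2(5·2^j − 3) + 3 = 5·2^{j+1} − 6 + 3 = 5·2^{j+1} − 3.
By induction, |L_k| = 5·2^k − 3 for all k ≥ 0.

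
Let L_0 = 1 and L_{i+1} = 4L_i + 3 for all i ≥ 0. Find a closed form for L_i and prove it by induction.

Claim: L_i = 2·4^i − 1.

Base case: L_0 = 1, and 2·4^0 − 1 = 2 − 1 = 1.
Assume L_k = 2·4^k − 1 for some k ≥ 0.
Then L_{k+1} = 4L_k + 3 = 4·(2·4^k − 1) + 3 = 8·4^k − 4 + 3 = 2·4^{k+1} − 1.
This completes the inductive step, so L_i = 2·4^i − 1 for all i ≥ 0.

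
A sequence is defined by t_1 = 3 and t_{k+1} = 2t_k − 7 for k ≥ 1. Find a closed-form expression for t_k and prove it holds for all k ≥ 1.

Claim: t_k = -2^{k+1} + 7.

Base case: t_1 = 3, and -2^{1+1} + 7 = -4 + 7 = 3.
Assume t_m = -2^{m+1} + 7 for some m ≥ 1.
Then t_{m+1} = 2t_m − 7 = 2·(-2^{m+1} + 7) − 7 = -2^{m+2} + 14 − 7 = -2^{m+2} + 7.
So the formula holds for m+1, and by induction t_k = -2^{k+1} + 7 for all k ≥ 1.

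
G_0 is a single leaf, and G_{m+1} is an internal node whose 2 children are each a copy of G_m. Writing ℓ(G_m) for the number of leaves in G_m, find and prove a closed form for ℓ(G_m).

Claim: ℓ(G_m) = 2^m.

Base case: ℓ(G_0) = 1, and 2^0 = 1.
Assume ℓ(G_r) = 2^r.
Then ℓ(G_{r+1}) = 2·ℓ(G_r) = 2·2^r = 2^{r+1}.
By induction, ℓ(G_m) = 2^m for all m ≥ 0.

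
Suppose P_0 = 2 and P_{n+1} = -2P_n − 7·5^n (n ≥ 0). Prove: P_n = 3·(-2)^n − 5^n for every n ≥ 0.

Base case: P_0 = 2, and 3·(-2)^0 − 5^0 = 3 − 1 = 2.
Assume P_k = 3·(-2)^k − 5^k for some k ≥ 0.
Then P_{k+1} = -2P_k − 7·5^k = -2·(3·(-2)^k − 5^k) − 7·5^k = 3·(-2)^{k+1} + 2·5^k − 7·5^k = 3·(-2)^{k+1} − 5·5^k = 3·(-2)^{k+1} − 5^{k+1}.
By induction, P_n = 3·(-2)^n − 5^n for all n ≥ 0.

P_n = 3·(-2)^n − 5^n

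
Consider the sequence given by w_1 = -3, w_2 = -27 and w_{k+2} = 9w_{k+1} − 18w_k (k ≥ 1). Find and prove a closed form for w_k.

Claim: w_k = 3^k − 6^k.

Base cases: w_1 = -3 and 3^1 − 6^1 = -3; w_2 = -27 and 3^2 − 6^2 = -27.
Assume w_j = 3^j − 6^j for all 1 ≤ j ≤ m, where m ≥ 2.
Then w_{m+1} = 9w_m − 18w_{m−1} = 9·(3^m − 6^m) − 18·(3^{m−1} − 6^{m−1}) = (9·3 − 18)3^{m−1} − (9·6 − 18)6^{m−1} = 9·3^{m−1} − 36·6^{m−1} = 3^{m+1} − 6^{m+1}.
This completes the inductive step, so w_k = 3^k − 6^k for all k ≥ 1.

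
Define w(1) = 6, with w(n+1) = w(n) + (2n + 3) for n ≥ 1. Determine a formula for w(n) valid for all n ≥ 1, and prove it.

Claim: w(n) = n^2 + 2n + 3.

Base case: w(1) = 6, and 1^2 + 2·1 + 3 = 6.
Assume w(m) = m^2 + 2m + 3.
Then w(m+1) = w(m) + (2m + 3) = (m^2 + 2m + 3) + (2m + 3) = m^2 + 4m + 6,
and (m+1)^2 + 2·(m+1) + 3 = m^2 + 4m + 6.
Hence w(n) = n^2 + 2n + 3 for every n ≥ 1, by induction.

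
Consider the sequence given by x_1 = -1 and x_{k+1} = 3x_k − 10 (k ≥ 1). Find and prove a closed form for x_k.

Claim: x_k = -2·3^k + 5.

Base case: x_1 = -1, and -2·3^1 + 5 = -6 + 5 = -1.
Assume x_j = -2·3^j + 5 for some j ≥ 1.
Then x_{j+1} = 3x_j − 10 = 3·(-2·3^j + 5) − 10 = -6·3^j + 15 − 10 = -2·3^{j+1} + 5.
By induction, x_k = -2·3^k + 5 for all k ≥ 1.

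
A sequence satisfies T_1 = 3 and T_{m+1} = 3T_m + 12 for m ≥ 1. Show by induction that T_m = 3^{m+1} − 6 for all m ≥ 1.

Base case: T_1 = 3, and 3^{1+1} − 6 = 9 − 6 = 3.
Assume T_j = 3^{j+1} − 6 for some j ≥ 1.
Then T_{j+1} = 3T_j + 12 = 3·(3^{j+1} − 6) + 12 = 3^{j+2} − 18 + 12 = 3^{j+2} − 6.
This completes the inductive step, so T_m = 3^{m+1} − 6 for all m ≥ 1.

T_m = 3^{m+1} − 6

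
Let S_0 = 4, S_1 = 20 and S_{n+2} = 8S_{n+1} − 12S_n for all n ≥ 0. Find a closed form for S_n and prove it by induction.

Claim: S_n = 3·6^n + 2^n.

Base cases: S_0 = 4 and 3·6^0 + 2^0 = 4; S_1 = 20 and 3·6^1 + 2^1 = 20.
Assume S_i = 3·6^i + 2^i for all 0 ≤ i ≤ j, where j ≥ 1.
Then S_{j+1} = 8S_j − 12S_{j−1} = 8·(3·6^j + 2^j) − 12·(3·6^{j−1} + 2^{j−1}) = 3·(8·6 − 12)6^{j−1} + (8·2 − 12)2^{j−1} = 108·6^{j−1} + 4·2^{j−1} = 3·6^{j+1} + 2^{j+1}.
By strong induction, S_n = 3·6^n + 2^n for all n ≥ 0.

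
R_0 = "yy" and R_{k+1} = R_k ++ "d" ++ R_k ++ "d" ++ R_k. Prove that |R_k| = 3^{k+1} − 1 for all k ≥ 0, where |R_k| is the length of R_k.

Base case: |R_0| = 2, and 3^{0+1} − 1 = 2.
Assume |R_j| = 3^{j+1} − 1.
Then |R_{j+1}| = 3|R_j| + 2 = 3(3^{j+1} − 1) + 2 = 3^{j+2} − 3 + 2 = 3^{j+2} − 1.
This completes the inductive step, so |R_k| = 3^{k+1} − 1 for all k ≥ 0.

|R_k| = 3^{k+1} − 1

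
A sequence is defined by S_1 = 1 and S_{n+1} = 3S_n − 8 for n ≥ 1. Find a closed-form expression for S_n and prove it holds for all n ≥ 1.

Claim: S_n = -3^n + 4.

Base case: S_1 = 1, and -3^1 + 4 = -3 + 4 = 1.
Assume S_j = -3^j + 4 for some j ≥ 1.
Then S_{j+1} = 3S_j − 8 = 3·(-3^j + 4) − 8 = -3^{j+1} + 12 − 8 = -3^{j+1} + 4.
Hence S_n = -3^n + 4 for every n ≥ 1, by induction.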